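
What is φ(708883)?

532224

Prime factorization: 708883 = 7**2 * 17 * 23 * 37.
φ(7^2) = 7^1·(7−1) = 7·6 = 42.
φ(17) = 17 − 1 = 16.
φ(23) = 23 − 1 = 22.
φ(37) = 37 − 1 = 36.
Since φ is multiplicative, φ(708883) = 42 · 16 · 22 · 36 = 532224.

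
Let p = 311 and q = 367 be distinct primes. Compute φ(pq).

φ(pq) = (p−1)(q−1) = 310 · 366 = 113460.

113460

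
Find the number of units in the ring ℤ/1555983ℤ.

842400

1555983 = 3^3 × 11 × 13^2 × 31.
φ(3^3) = 3^3 − 3^2 = 27 − 9 = 18.
φ(11) = 11 − 1 = 10.
φ(13^2) = 13^1·(13−1) = 13·12 = 156.
φ(31) = 31 − 1 = 30.
φ(1555983) = 18 × 10 × 156 × 30 = 842400.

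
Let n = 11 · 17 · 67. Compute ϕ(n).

10560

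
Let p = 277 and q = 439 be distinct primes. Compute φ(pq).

120888

φ(pq) = (p−1)(q−1) = 276 · 438 = 120888.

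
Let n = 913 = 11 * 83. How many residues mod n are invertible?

820

φ(11) = 11 − 1 = 10.
φ(83) = 83 − 1 = 82.
Multiply: 10 · 82 = 820.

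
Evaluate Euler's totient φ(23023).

15840

Prime factorization: 23023 = 7 * 11 * 13 * 23.
φ(23023) = 23023 · (1 − 1/7) · (1 − 1/11) · (1 − 1/13) · (1 − 1/23)
       = 23023 · 15840/23023 = 15840.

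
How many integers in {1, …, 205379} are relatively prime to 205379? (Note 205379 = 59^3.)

201898

φ(59^3) = 59^2·(59−1) = 3481·58 = 201898.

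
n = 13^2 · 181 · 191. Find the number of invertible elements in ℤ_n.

φ(5842499) = 5842499 · (1 − 1/13) · (1 − 1/181) · (1 − 1/191)
       = 5842499 · 410400/449423 = 5335200.

5335200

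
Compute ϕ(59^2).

3422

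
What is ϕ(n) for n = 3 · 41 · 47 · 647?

φ(3740307) = 3740307 · (1 − 1/3) · (1 − 1/41) · (1 − 1/47) · (1 − 1/647)
       = 3740307 · 2377280/3740307 = 2377280.

2377280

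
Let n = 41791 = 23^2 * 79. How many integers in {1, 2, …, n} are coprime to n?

φ(23^2) = 23^1·(23−1) = 23·22 = 506.
φ(79) = 79 − 1 = 78.
φ(41791) = 506 × 78 = 39468.

39468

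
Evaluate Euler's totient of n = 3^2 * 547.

φ(4923) = 4923 · (1 − 1/3) · (1 − 1/547)
       = 4923 · 1092/1641 = 3276.

3276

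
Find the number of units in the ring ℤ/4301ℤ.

4301 = 11 · 17 · 23.
φ(11) = 11 − 1 = 10.
φ(17) = 17 − 1 = 16.
φ(23) = 23 − 1 = 22.
φ(4301) = 10 × 16 × 22 = 3520.

3520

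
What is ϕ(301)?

252

Prime factorization: 301 = 7 × 43.
φ(301) = 301 · (1 − 1/7) · (1 − 1/43)
       = 301 · 252/301 = 252.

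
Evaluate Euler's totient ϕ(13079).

Prime factorization: 13079 = 11 * 29 * 41.
φ(11) = 11 − 1 = 10.
φ(29) = 29 − 1 = 28.
φ(41) = 41 − 1 = 40.
Multiply: 10 · 28 · 40 = 11200.

11200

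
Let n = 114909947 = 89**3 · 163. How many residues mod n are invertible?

112921776

φ(114909947) = 114909947 · (1 − 1/89) · (1 − 1/163)
       = 114909947 · 14256/14507 = 112921776.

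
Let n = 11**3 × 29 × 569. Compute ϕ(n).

19243840

φ(21962831) = 21962831 · (1 − 1/11) · (1 − 1/29) · (1 − 1/569)
       = 21962831 · 159040/181511 = 19243840.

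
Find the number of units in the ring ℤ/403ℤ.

360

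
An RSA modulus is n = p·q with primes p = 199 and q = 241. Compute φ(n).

47520

φ(n) = (p − 1)(q − 1) = (199−1)(241−1) = 198·240 = 47520.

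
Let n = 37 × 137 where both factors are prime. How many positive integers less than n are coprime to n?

φ(n) = (p − 1)(q − 1) = (37−1)(137−1) = 36·136 = 4896.

4896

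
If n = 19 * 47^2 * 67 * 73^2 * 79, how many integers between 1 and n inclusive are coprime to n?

1052984769408

φ(19) = 19 − 1 = 18.
φ(47^2) = 47^1·(47−1) = 47·46 = 2162.
φ(67) = 67 − 1 = 66.
φ(73^2) = 73^2 − 73^1 = 5329 − 73 = 5256.
φ(79) = 79 − 1 = 78.
Since φ is multiplicative, φ(1183850688487) = 18 · 2162 · 66 · 5256 · 78 = 1052984769408.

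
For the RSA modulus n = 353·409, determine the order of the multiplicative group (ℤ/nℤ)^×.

143616

φ(n) = (p − 1)(q − 1) = (353−1)(409−1) = 352·408 = 143616.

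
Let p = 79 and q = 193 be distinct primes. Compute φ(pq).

φ(15247) = 15247 · (1 − 1/79) · (1 − 1/193)
       = 15247 · 14976/15247 = 14976.

14976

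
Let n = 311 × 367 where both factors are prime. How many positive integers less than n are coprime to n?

113460

φ(pq) = (p−1)(q−1) = 310 · 366 = 113460.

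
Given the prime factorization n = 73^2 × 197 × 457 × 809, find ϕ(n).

φ(73^2) = 73^1·(73−1) = 73·72 = 5256.
φ(197) = 197 − 1 = 196.
φ(457) = 457 − 1 = 456.
φ(809) = 809 − 1 = 808.
φ(388129513669) = 5256 × 196 × 456 × 808 = 379566286848.

379566286848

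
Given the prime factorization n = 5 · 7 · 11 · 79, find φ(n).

18720

φ(5) = 5 − 1 = 4.
φ(7) = 7 − 1 = 6.
φ(11) = 11 − 1 = 10.
φ(79) = 79 − 1 = 78.
Multiply: 4 · 6 · 10 · 78 = 18720.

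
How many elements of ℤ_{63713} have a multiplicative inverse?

Factor 63713: 63713 = 13^3 · 29.
φ(13^3) = 13^3 − 13^2 = 2197 − 169 = 2028.
φ(29) = 29 − 1 = 28.
φ(63713) = 2028 × 28 = 56784.

56784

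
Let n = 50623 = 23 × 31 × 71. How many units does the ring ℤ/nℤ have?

46200

φ(23) = 23 − 1 = 22.
φ(31) = 31 − 1 = 30.
φ(71) = 71 − 1 = 70.
φ(50623) = 22 × 30 × 70 = 46200.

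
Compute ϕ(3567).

First factor: 3567 = 3 · 29 · 41.
φ(3) = 3 − 1 = 2.
φ(29) = 29 − 1 = 28.
φ(41) = 41 − 1 = 40.
φ(3567) = 2 × 28 × 40 = 2240.

2240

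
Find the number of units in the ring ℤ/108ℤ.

36

Factor 108: 108 = 2^2 · 3^3.
φ(108) = 108 · (1 − 1/2) · (1 − 1/3)
       = 108 · 2/6 = 36.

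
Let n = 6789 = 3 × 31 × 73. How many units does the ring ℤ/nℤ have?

4320

φ(6789) = 6789 · (1 − 1/3) · (1 − 1/31) · (1 − 1/73)
       = 6789 · 4320/6789 = 4320.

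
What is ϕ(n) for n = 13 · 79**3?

5841576

φ(6409507) = 6409507 · (1 − 1/13) · (1 − 1/79)
       = 6409507 · 936/1027 = 5841576.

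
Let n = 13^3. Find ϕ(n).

2028

φ(13^3) = 13^3 − 13^2 = 2197 − 169 = 2028.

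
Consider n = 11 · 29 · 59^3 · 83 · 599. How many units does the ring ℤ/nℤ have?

φ(3257254050017) = 3257254050017 · (1 − 1/11) · (1 − 1/29) · (1 − 1/59) · (1 − 1/83) · (1 − 1/599)
       = 3257254050017 · 796344640/935723657 = 2772075691840.

2772075691840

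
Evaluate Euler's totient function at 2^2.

φ(4) = 4 · (1 − 1/2)
       = 4 · 1/2 = 2.

2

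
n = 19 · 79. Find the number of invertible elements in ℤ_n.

1404

φ(19) = 19 − 1 = 18.
φ(79) = 79 − 1 = 78.
Multiply: 18 · 78 = 1404.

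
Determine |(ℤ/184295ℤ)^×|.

Factor 184295: 184295 = 5 · 29 · 31 · 41.
φ(5) = 5 − 1 = 4.
φ(29) = 29 − 1 = 28.
φ(31) = 31 − 1 = 30.
φ(41) = 41 − 1 = 40.
Multiply: 4 · 28 · 30 · 40 = 134400.

134400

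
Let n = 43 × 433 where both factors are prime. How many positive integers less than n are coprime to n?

φ(pq) = (p−1)(q−1) = 42 · 432 = 18144.

18144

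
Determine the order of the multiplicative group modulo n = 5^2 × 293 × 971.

5664800

φ(5^2) = 5^1·(5−1) = 5·4 = 20.
φ(293) = 293 − 1 = 292.
φ(971) = 971 − 1 = 970.
φ(7112575) = 20 × 292 × 970 = 5664800.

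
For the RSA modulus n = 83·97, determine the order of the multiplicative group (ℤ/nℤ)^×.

φ(83) = 83 − 1 = 82.
φ(97) = 97 − 1 = 96.
φ(8051) = 82 × 96 = 7872.

7872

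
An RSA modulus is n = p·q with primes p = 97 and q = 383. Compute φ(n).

36672

φ(pq) = (p−1)(q−1) = 96 · 382 = 36672.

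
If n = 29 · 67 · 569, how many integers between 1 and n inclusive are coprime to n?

1049664

φ(29) = 29 − 1 = 28.
φ(67) = 67 − 1 = 66.
φ(569) = 569 − 1 = 568.
Multiply: 28 · 66 · 568 = 1049664.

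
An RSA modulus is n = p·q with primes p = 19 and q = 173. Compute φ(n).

3096

φ(n) = (p − 1)(q − 1) = (19−1)(173−1) = 18·172 = 3096.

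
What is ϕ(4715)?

3520

Factor 4715: 4715 = 5 · 23 · 41.
φ(5) = 5 − 1 = 4.
φ(23) = 23 − 1 = 22.
φ(41) = 41 − 1 = 40.
Since φ is multiplicative, φ(4715) = 4 · 22 · 40 = 3520.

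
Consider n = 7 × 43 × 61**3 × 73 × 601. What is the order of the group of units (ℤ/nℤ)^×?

φ(2997459561313) = 2997459561313 · (1 − 1/7) · (1 − 1/43) · (1 − 1/61) · (1 − 1/73) · (1 − 1/601)
       = 2997459561313 · 653184000/805552153 = 2430497664000.

2430497664000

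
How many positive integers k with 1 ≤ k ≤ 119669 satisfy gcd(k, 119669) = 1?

101640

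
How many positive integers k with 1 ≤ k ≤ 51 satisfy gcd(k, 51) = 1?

Prime factorization: 51 = 3 * 17.
φ(3) = 3 − 1 = 2.
φ(17) = 17 − 1 = 16.
φ(51) = 2 × 16 = 32.

32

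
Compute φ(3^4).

φ(3^4) = 3^3·(3−1) = 27·2 = 54.

54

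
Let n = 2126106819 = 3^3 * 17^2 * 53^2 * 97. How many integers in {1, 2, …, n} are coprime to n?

1295364096

φ(3^3) = 3^3 − 3^2 = 27 − 9 = 18.
φ(17^2) = 17^2 − 17^1 = 289 − 17 = 272.
φ(53^2) = 53^2 − 53^1 = 2809 − 53 = 2756.
φ(97) = 97 − 1 = 96.
Multiply: 18 · 272 · 2756 · 96 = 1295364096.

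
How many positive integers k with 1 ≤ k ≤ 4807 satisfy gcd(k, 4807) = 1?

First factor: 4807 = 11 · 19 · 23.
φ(11) = 11 − 1 = 10.
φ(19) = 19 − 1 = 18.
φ(23) = 23 − 1 = 22.
φ(4807) = 10 × 18 × 22 = 3960.

3960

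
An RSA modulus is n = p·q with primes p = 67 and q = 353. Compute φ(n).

23232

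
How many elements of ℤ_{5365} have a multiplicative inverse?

4032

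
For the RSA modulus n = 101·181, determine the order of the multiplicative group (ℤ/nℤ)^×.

φ(101) = 101 − 1 = 100.
φ(181) = 181 − 1 = 180.
φ(18281) = 100 × 180 = 18000.

18000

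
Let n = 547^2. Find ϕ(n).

298662

φ(547^2) = 547^1·(547−1) = 547·546 = 298662.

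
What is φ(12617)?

10800

12617 = 11 · 31 · 37.
φ(12617) = 12617 · (1 − 1/11) · (1 − 1/31) · (1 − 1/37)
       = 12617 · 10800/12617 = 10800.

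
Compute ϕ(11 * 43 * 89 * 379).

φ(15954763) = 15954763 · (1 − 1/11) · (1 − 1/43) · (1 − 1/89) · (1 − 1/379)
       = 15954763 · 13970880/15954763 = 13970880.

13970880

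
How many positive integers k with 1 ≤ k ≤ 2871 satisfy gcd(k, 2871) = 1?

1680

Factor 2871: 2871 = 3^2 · 11 · 29.
φ(2871) = 2871 · (1 − 1/3) · (1 − 1/11) · (1 − 1/29)
       = 2871 · 560/957 = 1680.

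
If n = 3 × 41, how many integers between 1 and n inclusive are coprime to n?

80

φ(123) = 123 · (1 − 1/3) · (1 − 1/41)
       = 123 · 80/123 = 80.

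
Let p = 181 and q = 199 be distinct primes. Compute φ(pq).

35640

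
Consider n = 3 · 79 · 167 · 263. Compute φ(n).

φ(10409277) = 10409277 · (1 − 1/3) · (1 − 1/79) · (1 − 1/167) · (1 − 1/263)
       = 10409277 · 6784752/10409277 = 6784752.

6784752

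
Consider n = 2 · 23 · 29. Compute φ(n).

616

φ(2) = 2 − 1 = 1.
φ(23) = 23 − 1 = 22.
φ(29) = 29 − 1 = 28.
φ(1334) = 1 × 22 × 28 = 616.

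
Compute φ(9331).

Factor 9331: 9331 = 7 · 31 · 43.
φ(7) = 7 − 1 = 6.
φ(31) = 31 − 1 = 30.
φ(43) = 43 − 1 = 42.
φ(9331) = 6 × 30 × 42 = 7560.

7560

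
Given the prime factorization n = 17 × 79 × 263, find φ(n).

326976

φ(17) = 17 − 1 = 16.
φ(79) = 79 − 1 = 78.
φ(263) = 263 − 1 = 262.
Multiply: 16 · 78 · 262 = 326976.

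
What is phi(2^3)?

4

φ(2^3) = 2^2·(2−1) = 4·1 = 4.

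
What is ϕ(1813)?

1512

1813 = 7**2 × 37.
φ(1813) = 1813 · (1 − 1/7) · (1 − 1/37)
       = 1813 · 216/259 = 1512.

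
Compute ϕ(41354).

18480

First factor: 41354 = 2 · 23 · 29 · 31.
φ(41354) = 41354 · (1 − 1/2) · (1 − 1/23) · (1 − 1/29) · (1 − 1/31)
       = 41354 · 18480/41354 = 18480.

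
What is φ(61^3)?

223260

φ(61^3) = 61^3 − 61^2 = 226981 − 3721 = 223260.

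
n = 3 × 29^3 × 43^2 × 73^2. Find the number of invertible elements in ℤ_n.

φ(3) = 3 − 1 = 2.
φ(29^3) = 29^3 − 29^2 = 24389 − 841 = 23548.
φ(43^2) = 43^2 − 43^1 = 1849 − 43 = 1806.
φ(73^2) = 73^2 − 73^1 = 5329 − 73 = 5256.
Since φ is multiplicative, φ(720937937607) = 2 · 23548 · 1806 · 5256 = 447051056256.

447051056256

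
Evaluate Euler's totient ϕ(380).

380 = 2^2 × 5 × 19.
φ(2^2) = 2^2 − 2^1 = 4 − 2 = 2.
φ(5) = 5 − 1 = 4.
φ(19) = 19 − 1 = 18.
φ(380) = 2 × 4 × 18 = 144.

144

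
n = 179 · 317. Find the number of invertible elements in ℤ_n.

56248

φ(179) = 179 − 1 = 178.
φ(317) = 317 − 1 = 316.
φ(56743) = 178 × 316 = 56248.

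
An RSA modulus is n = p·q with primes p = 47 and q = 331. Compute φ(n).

For distinct primes, φ(pq) = (p−1)(q−1) = 46 × 330 = 15180.

15180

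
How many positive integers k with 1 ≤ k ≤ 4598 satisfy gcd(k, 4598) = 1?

1980

4598 = 2 · 11^2 · 19.
φ(2) = 2 − 1 = 1.
φ(11^2) = 11^1·(11−1) = 11·10 = 110.
φ(19) = 19 − 1 = 18.
Since φ is multiplicative, φ(4598) = 1 · 110 · 18 = 1980.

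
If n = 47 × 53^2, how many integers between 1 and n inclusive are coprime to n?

φ(132023) = 132023 · (1 − 1/47) · (1 − 1/53)
       = 132023 · 2392/2491 = 126776.

126776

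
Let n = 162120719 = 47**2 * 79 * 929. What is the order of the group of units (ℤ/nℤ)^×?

156494208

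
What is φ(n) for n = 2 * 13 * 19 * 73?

15552

φ(36062) = 36062 · (1 − 1/2) · (1 − 1/13) · (1 − 1/19) · (1 − 1/73)
       = 36062 · 15552/36062 = 15552.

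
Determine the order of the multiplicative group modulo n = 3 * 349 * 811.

φ(849117) = 849117 · (1 − 1/3) · (1 − 1/349) · (1 − 1/811)
       = 849117 · 563760/849117 = 563760.

563760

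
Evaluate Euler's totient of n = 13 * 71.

840

φ(923) = 923 · (1 − 1/13) · (1 − 1/71)
       = 923 · 840/923 = 840.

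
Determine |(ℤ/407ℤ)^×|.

Prime factorization: 407 = 11 * 37.
φ(407) = 407 · (1 − 1/11) · (1 − 1/37)
       = 407 · 360/407 = 360.

360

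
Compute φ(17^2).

272

φ(289) = 289 · (1 − 1/17)
       = 289 · 16/17 = 272.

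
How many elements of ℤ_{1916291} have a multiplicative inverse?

First factor: 1916291 = 13^2 * 17 * 23 * 29.
φ(13^2) = 13^2 − 13^1 = 169 − 13 = 156.
φ(17) = 17 − 1 = 16.
φ(23) = 23 − 1 = 22.
φ(29) = 29 − 1 = 28.
Since φ is multiplicative, φ(1916291) = 156 · 16 · 22 · 28 = 1537536.

1537536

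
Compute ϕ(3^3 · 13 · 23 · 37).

171072

φ(3^3) = 3^3 − 3^2 = 27 − 9 = 18.
φ(13) = 13 − 1 = 12.
φ(23) = 23 − 1 = 22.
φ(37) = 37 − 1 = 36.
φ(298701) = 18 × 12 × 22 × 36 = 171072.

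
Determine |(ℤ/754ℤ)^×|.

336

Prime factorization: 754 = 2 * 13 * 29.
φ(754) = 754 · (1 − 1/2) · (1 − 1/13) · (1 − 1/29)
       = 754 · 336/754 = 336.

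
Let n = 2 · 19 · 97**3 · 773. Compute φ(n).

12551756544

φ(2) = 2 − 1 = 1.
φ(19) = 19 − 1 = 18.
φ(97^3) = 97^2·(97−1) = 9409·96 = 903264.
φ(773) = 773 − 1 = 772.
Multiply: 1 · 18 · 903264 · 772 = 12551756544.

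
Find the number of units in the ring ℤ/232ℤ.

112

First factor: 232 = 2^3 * 29.
φ(232) = 232 · (1 − 1/2) · (1 − 1/29)
       = 232 · 28/58 = 112.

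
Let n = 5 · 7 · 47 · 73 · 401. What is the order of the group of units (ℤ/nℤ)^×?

31795200

φ(48154085) = 48154085 · (1 − 1/5) · (1 − 1/7) · (1 − 1/47) · (1 − 1/73) · (1 − 1/401)
       = 48154085 · 31795200/48154085 = 31795200.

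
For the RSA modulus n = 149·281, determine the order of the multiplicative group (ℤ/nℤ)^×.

φ(41869) = 41869 · (1 − 1/149) · (1 − 1/281)
       = 41869 · 41440/41869 = 41440.

41440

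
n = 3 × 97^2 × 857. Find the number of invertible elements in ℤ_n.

15942144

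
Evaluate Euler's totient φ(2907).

1728

2907 = 3**2 · 17 · 19.
φ(3^2) = 3^1·(3−1) = 3·2 = 6.
φ(17) = 17 − 1 = 16.
φ(19) = 19 − 1 = 18.
Since φ is multiplicative, φ(2907) = 6 · 16 · 18 = 1728.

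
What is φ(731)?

Factor 731: 731 = 17 * 43.
φ(17) = 17 − 1 = 16.
φ(43) = 43 − 1 = 42.
Since φ is multiplicative, φ(731) = 16 · 42 = 672.

672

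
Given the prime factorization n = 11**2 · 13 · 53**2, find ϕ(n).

φ(4418557) = 4418557 · (1 − 1/11) · (1 − 1/13) · (1 − 1/53)
       = 4418557 · 6240/7579 = 3637920.

3637920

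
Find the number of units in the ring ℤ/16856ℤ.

7056

16856 = 2**3 · 7**2 · 43.
φ(16856) = 16856 · (1 − 1/2) · (1 − 1/7) · (1 − 1/43)
       = 16856 · 252/602 = 7056.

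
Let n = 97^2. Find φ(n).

9312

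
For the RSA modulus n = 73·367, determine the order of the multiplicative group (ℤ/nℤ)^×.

For distinct primes, φ(pq) = (p−1)(q−1) = 72 × 366 = 26352.

26352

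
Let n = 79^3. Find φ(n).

φ(79^3) = 79^3 − 79^2 = 493039 − 6241 = 486798.

486798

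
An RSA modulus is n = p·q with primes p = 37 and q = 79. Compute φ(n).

2808

φ(pq) = (p−1)(q−1) = 36 · 78 = 2808.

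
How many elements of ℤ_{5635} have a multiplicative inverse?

3696

5635 = 5 × 7^2 × 23.
φ(5635) = 5635 · (1 − 1/5) · (1 − 1/7) · (1 − 1/23)
       = 5635 · 528/805 = 3696.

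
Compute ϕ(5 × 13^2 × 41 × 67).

φ(5) = 5 − 1 = 4.
φ(13^2) = 13^1·(13−1) = 13·12 = 156.
φ(41) = 41 − 1 = 40.
φ(67) = 67 − 1 = 66.
φ(2321215) = 4 × 156 × 40 × 66 = 1647360.

1647360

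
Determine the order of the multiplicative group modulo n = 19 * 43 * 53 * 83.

φ(19) = 19 − 1 = 18.
φ(43) = 43 − 1 = 42.
φ(53) = 53 − 1 = 52.
φ(83) = 83 − 1 = 82.
Since φ is multiplicative, φ(3593983) = 18 · 42 · 52 · 82 = 3223584.

3223584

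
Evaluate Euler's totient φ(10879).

9240

First factor: 10879 = 11 · 23 · 43.
φ(10879) = 10879 · (1 − 1/11) · (1 − 1/23) · (1 − 1/43)
       = 10879 · 9240/10879 = 9240.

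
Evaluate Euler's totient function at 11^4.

φ(11^4) = 11^4 − 11^3 = 14641 − 1331 = 13310.

13310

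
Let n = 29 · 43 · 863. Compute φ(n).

φ(1076161) = 1076161 · (1 − 1/29) · (1 − 1/43) · (1 − 1/863)
       = 1076161 · 1013712/1076161 = 1013712.

1013712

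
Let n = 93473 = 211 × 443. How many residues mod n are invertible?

92820

φ(93473) = 93473 · (1 − 1/211) · (1 − 1/443)
       = 93473 · 92820/93473 = 92820.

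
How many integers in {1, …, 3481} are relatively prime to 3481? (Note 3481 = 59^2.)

3422

φ(3481) = 3481 · (1 − 1/59)
       = 3481 · 58/59 = 3422.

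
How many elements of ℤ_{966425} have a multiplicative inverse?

966425 = 5**2 * 29 * 31 * 43.
φ(966425) = 966425 · (1 − 1/5) · (1 − 1/29) · (1 − 1/31) · (1 − 1/43)
       = 966425 · 141120/193285 = 705600.

705600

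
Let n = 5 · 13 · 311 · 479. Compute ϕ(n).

φ(9682985) = 9682985 · (1 − 1/5) · (1 − 1/13) · (1 − 1/311) · (1 − 1/479)
       = 9682985 · 7112640/9682985 = 7112640.

7112640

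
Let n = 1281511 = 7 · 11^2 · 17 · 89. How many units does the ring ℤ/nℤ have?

929280

φ(7) = 7 − 1 = 6.
φ(11^2) = 11^2 − 11^1 = 121 − 11 = 110.
φ(17) = 17 − 1 = 16.
φ(89) = 89 − 1 = 88.
Since φ is multiplicative, φ(1281511) = 6 · 110 · 16 · 88 = 929280.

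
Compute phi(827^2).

φ(827^2) = 827^1·(827−1) = 827·826 = 683102.

683102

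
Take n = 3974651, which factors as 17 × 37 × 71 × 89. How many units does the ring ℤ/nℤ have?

3548160

φ(3974651) = 3974651 · (1 − 1/17) · (1 − 1/37) · (1 − 1/71) · (1 − 1/89)
       = 3974651 · 3548160/3974651 = 3548160.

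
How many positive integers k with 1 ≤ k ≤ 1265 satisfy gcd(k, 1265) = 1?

880

1265 = 5 * 11 * 23.
φ(5) = 5 − 1 = 4.
φ(11) = 11 − 1 = 10.
φ(23) = 23 − 1 = 22.
Multiply: 4 · 10 · 22 = 880.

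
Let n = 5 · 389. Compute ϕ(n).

φ(1945) = 1945 · (1 − 1/5) · (1 − 1/389)
       = 1945 · 1552/1945 = 1552.

1552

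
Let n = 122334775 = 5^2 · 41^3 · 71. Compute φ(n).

φ(5^2) = 5^1·(5−1) = 5·4 = 20.
φ(41^3) = 41^3 − 41^2 = 68921 − 1681 = 67240.
φ(71) = 71 − 1 = 70.
Multiply: 20 · 67240 · 70 = 94136000.

94136000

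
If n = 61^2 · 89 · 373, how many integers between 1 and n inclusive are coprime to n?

119813760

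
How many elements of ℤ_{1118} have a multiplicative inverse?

First factor: 1118 = 2 * 13 * 43.
φ(2) = 2 − 1 = 1.
φ(13) = 13 − 1 = 12.
φ(43) = 43 − 1 = 42.
Multiply: 1 · 12 · 42 = 504.

504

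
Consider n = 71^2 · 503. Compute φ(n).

2494940

φ(71^2) = 71^2 − 71^1 = 5041 − 71 = 4970.
φ(503) = 503 − 1 = 502.
Since φ is multiplicative, φ(2535623) = 4970 · 502 = 2494940.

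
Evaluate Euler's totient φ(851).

Factor 851: 851 = 23 · 37.
φ(851) = 851 · (1 − 1/23) · (1 − 1/37)
       = 851 · 792/851 = 792.

792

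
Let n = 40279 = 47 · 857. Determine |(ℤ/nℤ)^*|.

39376

φ(40279) = 40279 · (1 − 1/47) · (1 − 1/857)
       = 40279 · 39376/40279 = 39376.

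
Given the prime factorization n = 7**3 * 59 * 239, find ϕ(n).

4058376

φ(4836643) = 4836643 · (1 − 1/7) · (1 − 1/59) · (1 − 1/239)
       = 4836643 · 82824/98707 = 4058376.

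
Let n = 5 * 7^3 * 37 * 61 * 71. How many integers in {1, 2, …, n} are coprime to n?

177811200

φ(5) = 5 − 1 = 4.
φ(7^3) = 7^3 − 7^2 = 343 − 49 = 294.
φ(37) = 37 − 1 = 36.
φ(61) = 61 − 1 = 60.
φ(71) = 71 − 1 = 70.
Multiply: 4 · 294 · 36 · 60 · 70 = 177811200.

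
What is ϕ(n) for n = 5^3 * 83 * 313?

2558400

φ(5^3) = 5^3 − 5^2 = 125 − 25 = 100.
φ(83) = 83 − 1 = 82.
φ(313) = 313 − 1 = 312.
Multiply: 100 · 82 · 312 = 2558400.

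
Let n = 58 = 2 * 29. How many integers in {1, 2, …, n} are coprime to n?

φ(2) = 2 − 1 = 1.
φ(29) = 29 − 1 = 28.
Since φ is multiplicative, φ(58) = 1 · 28 = 28.

28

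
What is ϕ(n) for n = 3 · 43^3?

155316

φ(3) = 3 − 1 = 2.
φ(43^3) = 43^2·(43−1) = 1849·42 = 77658.
Since φ is multiplicative, φ(238521) = 2 · 77658 = 155316.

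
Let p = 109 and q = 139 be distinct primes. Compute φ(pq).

14904

φ(pq) = (p−1)(q−1) = 108 · 138 = 14904.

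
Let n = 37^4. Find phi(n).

φ(1874161) = 1874161 · (1 − 1/37)
       = 1874161 · 36/37 = 1823508.

1823508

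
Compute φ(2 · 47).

φ(94) = 94 · (1 − 1/2) · (1 − 1/47)
       = 94 · 46/94 = 46.

46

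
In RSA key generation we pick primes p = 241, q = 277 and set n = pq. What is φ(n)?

φ(n) = (p − 1)(q − 1) = (241−1)(277−1) = 240·276 = 66240.

66240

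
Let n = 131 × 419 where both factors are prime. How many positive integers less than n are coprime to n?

54340

φ(pq) = (p−1)(q−1) = 130 · 418 = 54340.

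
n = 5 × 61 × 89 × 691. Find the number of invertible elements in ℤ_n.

φ(18757195) = 18757195 · (1 − 1/5) · (1 − 1/61) · (1 − 1/89) · (1 − 1/691)
       = 18757195 · 14572800/18757195 = 14572800.

14572800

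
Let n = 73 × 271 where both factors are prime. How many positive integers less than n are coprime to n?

φ(19783) = 19783 · (1 − 1/73) · (1 − 1/271)
       = 19783 · 19440/19783 = 19440.

19440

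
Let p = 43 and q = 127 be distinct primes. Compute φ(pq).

5292

φ(5461) = 5461 · (1 − 1/43) · (1 − 1/127)
       = 5461 · 5292/5461 = 5292.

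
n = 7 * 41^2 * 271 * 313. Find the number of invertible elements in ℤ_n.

φ(7) = 7 − 1 = 6.
φ(41^2) = 41^2 − 41^1 = 1681 − 41 = 1640.
φ(271) = 271 − 1 = 270.
φ(313) = 313 − 1 = 312.
Multiply: 6 · 1640 · 270 · 312 = 828921600.

828921600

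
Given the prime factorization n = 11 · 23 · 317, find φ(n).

69520

φ(11) = 11 − 1 = 10.
φ(23) = 23 − 1 = 22.
φ(317) = 317 − 1 = 316.
Multiply: 10 · 22 · 316 = 69520.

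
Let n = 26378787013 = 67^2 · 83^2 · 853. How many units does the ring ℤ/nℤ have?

25641904464

φ(67^2) = 67^2 − 67^1 = 4489 − 67 = 4422.
φ(83^2) = 83^1·(83−1) = 83·82 = 6806.
φ(853) = 853 − 1 = 852.
Since φ is multiplicative, φ(26378787013) = 4422 · 6806 · 852 = 25641904464.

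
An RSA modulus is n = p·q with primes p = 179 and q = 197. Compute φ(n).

34888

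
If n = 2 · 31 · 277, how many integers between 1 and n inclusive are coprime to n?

8280

φ(17174) = 17174 · (1 − 1/2) · (1 − 1/31) · (1 − 1/277)
       = 17174 · 8280/17174 = 8280.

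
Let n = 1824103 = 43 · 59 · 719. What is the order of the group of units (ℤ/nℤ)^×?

1749048

φ(43) = 43 − 1 = 42.
φ(59) = 59 − 1 = 58.
φ(719) = 719 − 1 = 718.
Multiply: 42 · 58 · 718 = 1749048.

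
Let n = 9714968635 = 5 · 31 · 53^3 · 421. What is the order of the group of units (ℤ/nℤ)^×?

φ(9714968635) = 9714968635 · (1 − 1/5) · (1 − 1/31) · (1 − 1/53) · (1 − 1/421)
       = 9714968635 · 2620800/3458515 = 7361827200.

7361827200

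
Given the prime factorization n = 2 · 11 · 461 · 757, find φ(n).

φ(2) = 2 − 1 = 1.
φ(11) = 11 − 1 = 10.
φ(461) = 461 − 1 = 460.
φ(757) = 757 − 1 = 756.
Since φ is multiplicative, φ(7677494) = 1 · 10 · 460 · 756 = 3477600.

3477600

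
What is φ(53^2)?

2756

φ(53^2) = 53^2 − 53^1 = 2809 − 53 = 2756.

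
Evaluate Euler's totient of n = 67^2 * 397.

φ(1782133) = 1782133 · (1 − 1/67) · (1 − 1/397)
       = 1782133 · 26136/26599 = 1751112.

1751112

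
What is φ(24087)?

First factor: 24087 = 3 · 7 · 31 · 37.
φ(3) = 3 − 1 = 2.
φ(7) = 7 − 1 = 6.
φ(31) = 31 − 1 = 30.
φ(37) = 37 − 1 = 36.
Multiply: 2 · 6 · 30 · 36 = 12960.

12960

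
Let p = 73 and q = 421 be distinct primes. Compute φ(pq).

30240

φ(30733) = 30733 · (1 − 1/73) · (1 − 1/421)
       = 30733 · 30240/30733 = 30240.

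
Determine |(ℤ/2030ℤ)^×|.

First factor: 2030 = 2 · 5 · 7 · 29.
φ(2) = 2 − 1 = 1.
φ(5) = 5 − 1 = 4.
φ(7) = 7 − 1 = 6.
φ(29) = 29 − 1 = 28.
φ(2030) = 1 × 4 × 6 × 28 = 672.

672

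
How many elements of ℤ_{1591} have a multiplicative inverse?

First factor: 1591 = 37 * 43.
φ(1591) = 1591 · (1 − 1/37) · (1 − 1/43)
       = 1591 · 1512/1591 = 1512.

1512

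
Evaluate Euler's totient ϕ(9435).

4608

First factor: 9435 = 3 * 5 * 17 * 37.
φ(3) = 3 − 1 = 2.
φ(5) = 5 − 1 = 4.
φ(17) = 17 − 1 = 16.
φ(37) = 37 − 1 = 36.
Multiply: 2 · 4 · 16 · 36 = 4608.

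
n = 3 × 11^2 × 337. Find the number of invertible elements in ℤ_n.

73920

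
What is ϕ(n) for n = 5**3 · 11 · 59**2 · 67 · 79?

φ(5^3) = 5^2·(5−1) = 25·4 = 100.
φ(11) = 11 − 1 = 10.
φ(59^2) = 59^1·(59−1) = 59·58 = 3422.
φ(67) = 67 − 1 = 66.
φ(79) = 79 − 1 = 78.
Multiply: 100 · 10 · 3422 · 66 · 78 = 17616456000.

17616456000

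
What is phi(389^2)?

φ(151321) = 151321 · (1 − 1/389)
       = 151321 · 388/389 = 150932.

150932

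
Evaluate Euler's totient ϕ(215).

168

215 = 5 · 43.
φ(215) = 215 · (1 − 1/5) · (1 − 1/43)
       = 215 · 168/215 = 168.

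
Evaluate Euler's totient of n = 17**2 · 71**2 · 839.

1132841920

φ(17^2) = 17^2 − 17^1 = 289 − 17 = 272.
φ(71^2) = 71^2 − 71^1 = 5041 − 71 = 4970.
φ(839) = 839 − 1 = 838.
φ(1222296311) = 272 × 4970 × 838 = 1132841920.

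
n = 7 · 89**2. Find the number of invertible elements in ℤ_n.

φ(55447) = 55447 · (1 − 1/7) · (1 − 1/89)
       = 55447 · 528/623 = 46992.

46992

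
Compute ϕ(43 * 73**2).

φ(43) = 43 − 1 = 42.
φ(73^2) = 73^1·(73−1) = 73·72 = 5256.
Since φ is multiplicative, φ(229147) = 42 · 5256 = 220752.

220752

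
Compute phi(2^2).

2

φ(2^2) = 2^1·(2−1) = 2·1 = 2.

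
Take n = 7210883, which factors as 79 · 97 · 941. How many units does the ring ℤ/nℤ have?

φ(7210883) = 7210883 · (1 − 1/79) · (1 − 1/97) · (1 − 1/941)
       = 7210883 · 7038720/7210883 = 7038720.

7038720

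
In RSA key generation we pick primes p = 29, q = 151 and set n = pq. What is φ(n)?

φ(n) = (p − 1)(q − 1) = (29−1)(151−1) = 28·150 = 4200.

4200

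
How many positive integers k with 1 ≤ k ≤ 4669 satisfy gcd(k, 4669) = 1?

3696

4669 = 7 × 23 × 29.
φ(7) = 7 − 1 = 6.
φ(23) = 23 − 1 = 22.
φ(29) = 29 − 1 = 28.
Since φ is multiplicative, φ(4669) = 6 · 22 · 28 = 3696.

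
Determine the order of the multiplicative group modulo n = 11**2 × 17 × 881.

φ(11^2) = 11^1·(11−1) = 11·10 = 110.
φ(17) = 17 − 1 = 16.
φ(881) = 881 − 1 = 880.
φ(1812217) = 110 × 16 × 880 = 1548800.

1548800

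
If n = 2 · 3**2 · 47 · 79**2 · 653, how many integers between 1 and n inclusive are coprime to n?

1108864224

φ(3447765558) = 3447765558 · (1 − 1/2) · (1 − 1/3) · (1 − 1/47) · (1 − 1/79) · (1 − 1/653)
       = 3447765558 · 4678752/14547534 = 1108864224.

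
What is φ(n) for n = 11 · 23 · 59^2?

752840

φ(11) = 11 − 1 = 10.
φ(23) = 23 − 1 = 22.
φ(59^2) = 59^2 − 59^1 = 3481 − 59 = 3422.
Since φ is multiplicative, φ(880693) = 10 · 22 · 3422 = 752840.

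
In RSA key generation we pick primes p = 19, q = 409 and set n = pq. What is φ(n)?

φ(7771) = 7771 · (1 − 1/19) · (1 − 1/409)
       = 7771 · 7344/7771 = 7344.

7344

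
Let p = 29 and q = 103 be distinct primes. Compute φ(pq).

For distinct primes, φ(pq) = (p−1)(q−1) = 28 × 102 = 2856.

2856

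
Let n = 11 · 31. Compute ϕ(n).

300

φ(11) = 11 − 1 = 10.
φ(31) = 31 − 1 = 30.
φ(341) = 10 × 30 = 300.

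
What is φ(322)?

132

First factor: 322 = 2 * 7 * 23.
φ(2) = 2 − 1 = 1.
φ(7) = 7 − 1 = 6.
φ(23) = 23 − 1 = 22.
Multiply: 1 · 6 · 22 = 132.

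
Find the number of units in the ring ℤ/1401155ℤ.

889056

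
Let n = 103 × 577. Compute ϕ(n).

58752

φ(59431) = 59431 · (1 − 1/103) · (1 − 1/577)
       = 59431 · 58752/59431 = 58752.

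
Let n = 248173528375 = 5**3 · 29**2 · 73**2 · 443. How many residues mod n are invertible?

188639942400

φ(248173528375) = 248173528375 · (1 − 1/5) · (1 − 1/29) · (1 − 1/73) · (1 − 1/443)
       = 248173528375 · 3564288/4689155 = 188639942400.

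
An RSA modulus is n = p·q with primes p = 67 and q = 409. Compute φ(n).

26928

φ(pq) = (p−1)(q−1) = 66 · 408 = 26928.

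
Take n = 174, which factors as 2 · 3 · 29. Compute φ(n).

56

φ(174) = 174 · (1 − 1/2) · (1 − 1/3) · (1 − 1/29)
       = 174 · 56/174 = 56.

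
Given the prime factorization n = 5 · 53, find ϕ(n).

208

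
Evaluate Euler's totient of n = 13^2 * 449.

φ(13^2) = 13^2 − 13^1 = 169 − 13 = 156.
φ(449) = 449 − 1 = 448.
Multiply: 156 · 448 = 69888.

69888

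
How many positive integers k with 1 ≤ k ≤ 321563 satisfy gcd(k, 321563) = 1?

Factor 321563: 321563 = 11 × 23 × 31 × 41.
φ(321563) = 321563 · (1 − 1/11) · (1 − 1/23) · (1 − 1/31) · (1 − 1/41)
       = 321563 · 264000/321563 = 264000.

264000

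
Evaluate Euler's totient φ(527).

527 = 17 × 31.
φ(527) = 527 · (1 − 1/17) · (1 − 1/31)
       = 527 · 480/527 = 480.

480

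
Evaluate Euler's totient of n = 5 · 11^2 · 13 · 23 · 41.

φ(7416695) = 7416695 · (1 − 1/5) · (1 − 1/11) · (1 − 1/13) · (1 − 1/23) · (1 − 1/41)
       = 7416695 · 422400/674245 = 4646400.

4646400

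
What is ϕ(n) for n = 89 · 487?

φ(89) = 89 − 1 = 88.
φ(487) = 487 − 1 = 486.
Multiply: 88 · 486 = 42768.

42768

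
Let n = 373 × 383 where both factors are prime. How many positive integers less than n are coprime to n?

142104

φ(142859) = 142859 · (1 − 1/373) · (1 − 1/383)
       = 142859 · 142104/142859 = 142104.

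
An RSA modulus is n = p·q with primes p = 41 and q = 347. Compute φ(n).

φ(n) = (p − 1)(q − 1) = (41−1)(347−1) = 40·346 = 13840.

13840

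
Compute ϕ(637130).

227136

Factor 637130: 637130 = 2 · 5 · 13^3 · 29.
φ(2) = 2 − 1 = 1.
φ(5) = 5 − 1 = 4.
φ(13^3) = 13^3 − 13^2 = 2197 − 169 = 2028.
φ(29) = 29 − 1 = 28.
φ(637130) = 1 × 4 × 2028 × 28 = 227136.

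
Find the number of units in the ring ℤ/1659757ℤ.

First factor: 1659757 = 11^3 × 29 × 43.
φ(11^3) = 11^2·(11−1) = 121·10 = 1210.
φ(29) = 29 − 1 = 28.
φ(43) = 43 − 1 = 42.
Multiply: 1210 · 28 · 42 = 1422960.

1422960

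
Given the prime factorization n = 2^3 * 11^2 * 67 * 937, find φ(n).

φ(60770072) = 60770072 · (1 − 1/2) · (1 − 1/11) · (1 − 1/67) · (1 − 1/937)
       = 60770072 · 617760/1381138 = 27181440.

27181440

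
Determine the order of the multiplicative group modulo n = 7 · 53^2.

16536

φ(7) = 7 − 1 = 6.
φ(53^2) = 53^1·(53−1) = 53·52 = 2756.
Multiply: 6 · 2756 = 16536.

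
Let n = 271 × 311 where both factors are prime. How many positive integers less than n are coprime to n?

83700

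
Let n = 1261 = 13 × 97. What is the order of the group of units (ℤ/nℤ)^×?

φ(1261) = 1261 · (1 − 1/13) · (1 − 1/97)
       = 1261 · 1152/1261 = 1152.

1152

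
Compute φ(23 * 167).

φ(3841) = 3841 · (1 − 1/23) · (1 − 1/167)
       = 3841 · 3652/3841 = 3652.

3652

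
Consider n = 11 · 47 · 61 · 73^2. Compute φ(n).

145065600

φ(11) = 11 − 1 = 10.
φ(47) = 47 − 1 = 46.
φ(61) = 61 − 1 = 60.
φ(73^2) = 73^1·(73−1) = 73·72 = 5256.
Since φ is multiplicative, φ(168060673) = 10 · 46 · 60 · 5256 = 145065600.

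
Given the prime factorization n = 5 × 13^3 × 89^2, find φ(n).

63533184

φ(87012185) = 87012185 · (1 − 1/5) · (1 − 1/13) · (1 − 1/89)
       = 87012185 · 4224/5785 = 63533184.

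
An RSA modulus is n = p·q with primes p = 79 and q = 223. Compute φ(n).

17316

φ(17617) = 17617 · (1 − 1/79) · (1 − 1/223)
       = 17617 · 17316/17617 = 17316.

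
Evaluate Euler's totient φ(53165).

First factor: 53165 = 5 · 7^3 · 31.
φ(5) = 5 − 1 = 4.
φ(7^3) = 7^3 − 7^2 = 343 − 49 = 294.
φ(31) = 31 − 1 = 30.
φ(53165) = 4 × 294 × 30 = 35280.

35280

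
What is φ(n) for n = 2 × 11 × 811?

φ(2) = 2 − 1 = 1.
φ(11) = 11 − 1 = 10.
φ(811) = 811 − 1 = 810.
Multiply: 1 · 10 · 810 = 8100.

8100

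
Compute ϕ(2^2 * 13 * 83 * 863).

φ(2^2) = 2^2 − 2^1 = 4 − 2 = 2.
φ(13) = 13 − 1 = 12.
φ(83) = 83 − 1 = 82.
φ(863) = 863 − 1 = 862.
Multiply: 2 · 12 · 82 · 862 = 1696416.

1696416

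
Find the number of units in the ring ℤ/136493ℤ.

First factor: 136493 = 7 * 17 * 31 * 37.
φ(7) = 7 − 1 = 6.
φ(17) = 17 − 1 = 16.
φ(31) = 31 − 1 = 30.
φ(37) = 37 − 1 = 36.
Since φ is multiplicative, φ(136493) = 6 · 16 · 30 · 36 = 103680.

103680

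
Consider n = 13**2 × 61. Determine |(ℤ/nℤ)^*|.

9360

φ(10309) = 10309 · (1 − 1/13) · (1 − 1/61)
       = 10309 · 720/793 = 9360.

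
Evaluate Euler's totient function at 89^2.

φ(7921) = 7921 · (1 − 1/89)
       = 7921 · 88/89 = 7832.

7832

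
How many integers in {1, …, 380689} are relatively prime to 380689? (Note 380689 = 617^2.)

380072

φ(617^2) = 617^1·(617−1) = 617·616 = 380072.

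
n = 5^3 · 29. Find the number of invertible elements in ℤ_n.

2800

φ(5^3) = 5^2·(5−1) = 25·4 = 100.
φ(29) = 29 − 1 = 28.
Multiply: 100 · 28 = 2800.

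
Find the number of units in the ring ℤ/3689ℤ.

2880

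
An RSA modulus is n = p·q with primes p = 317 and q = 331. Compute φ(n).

φ(317) = 317 − 1 = 316.
φ(331) = 331 − 1 = 330.
Since φ is multiplicative, φ(104927) = 316 · 330 = 104280.

104280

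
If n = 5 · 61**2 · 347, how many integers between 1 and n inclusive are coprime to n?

5065440

φ(5) = 5 − 1 = 4.
φ(61^2) = 61^1·(61−1) = 61·60 = 3660.
φ(347) = 347 − 1 = 346.
φ(6455935) = 4 × 3660 × 346 = 5065440.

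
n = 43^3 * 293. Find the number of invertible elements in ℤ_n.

22676136

φ(43^3) = 43^3 − 43^2 = 79507 − 1849 = 77658.
φ(293) = 293 − 1 = 292.
Multiply: 77658 · 292 = 22676136.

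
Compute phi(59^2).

3422

φ(3481) = 3481 · (1 − 1/59)
       = 3481 · 58/59 = 3422.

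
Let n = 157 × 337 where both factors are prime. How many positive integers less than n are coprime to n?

52416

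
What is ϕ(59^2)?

φ(3481) = 3481 · (1 − 1/59)
       = 3481 · 58/59 = 3422.

3422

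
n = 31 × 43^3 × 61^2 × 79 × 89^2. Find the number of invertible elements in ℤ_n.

φ(5738968423000363) = 5738968423000363 · (1 − 1/31) · (1 − 1/43) · (1 − 1/61) · (1 − 1/79) · (1 − 1/89)
       = 5738968423000363 · 518918400/571711703 = 5209017580166400.

5209017580166400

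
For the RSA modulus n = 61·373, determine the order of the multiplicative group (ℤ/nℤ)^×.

φ(61) = 61 − 1 = 60.
φ(373) = 373 − 1 = 372.
Since φ is multiplicative, φ(22753) = 60 · 372 = 22320.

22320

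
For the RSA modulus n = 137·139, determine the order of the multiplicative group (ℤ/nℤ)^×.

φ(pq) = (p−1)(q−1) = 136 · 138 = 18768.

18768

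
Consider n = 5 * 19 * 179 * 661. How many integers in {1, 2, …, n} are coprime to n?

8458560

φ(5) = 5 − 1 = 4.
φ(19) = 19 − 1 = 18.
φ(179) = 179 − 1 = 178.
φ(661) = 661 − 1 = 660.
Multiply: 4 · 18 · 178 · 660 = 8458560.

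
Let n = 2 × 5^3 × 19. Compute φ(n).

1800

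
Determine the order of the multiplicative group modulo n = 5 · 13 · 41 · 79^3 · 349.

325258951680

φ(5) = 5 − 1 = 4.
φ(13) = 13 − 1 = 12.
φ(41) = 41 − 1 = 40.
φ(79^3) = 79^2·(79−1) = 6241·78 = 486798.
φ(349) = 349 − 1 = 348.
φ(458568178315) = 4 × 12 × 40 × 486798 × 348 = 325258951680.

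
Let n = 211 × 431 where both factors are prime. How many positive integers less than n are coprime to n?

90300

φ(n) = (p − 1)(q − 1) = (211−1)(431−1) = 210·430 = 90300.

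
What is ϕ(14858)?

Factor 14858: 14858 = 2 · 17 · 19 · 23.
φ(14858) = 14858 · (1 − 1/2) · (1 − 1/17) · (1 − 1/19) · (1 − 1/23)
       = 14858 · 6336/14858 = 6336.

6336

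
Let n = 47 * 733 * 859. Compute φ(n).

φ(47) = 47 − 1 = 46.
φ(733) = 733 − 1 = 732.
φ(859) = 859 − 1 = 858.
Multiply: 46 · 732 · 858 = 28890576.

28890576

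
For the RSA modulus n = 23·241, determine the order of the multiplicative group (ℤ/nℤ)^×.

5280

φ(5543) = 5543 · (1 − 1/23) · (1 − 1/241)
       = 5543 · 5280/5543 = 5280.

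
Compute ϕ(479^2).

228962

φ(229441) = 229441 · (1 − 1/479)
       = 229441 · 478/479 = 228962.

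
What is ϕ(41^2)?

1640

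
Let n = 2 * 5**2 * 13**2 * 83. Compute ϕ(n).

φ(2) = 2 − 1 = 1.
φ(5^2) = 5^2 − 5^1 = 25 − 5 = 20.
φ(13^2) = 13^1·(13−1) = 13·12 = 156.
φ(83) = 83 − 1 = 82.
Since φ is multiplicative, φ(701350) = 1 · 20 · 156 · 82 = 255840.

255840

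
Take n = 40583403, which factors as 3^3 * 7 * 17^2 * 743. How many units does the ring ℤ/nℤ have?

φ(40583403) = 40583403 · (1 − 1/3) · (1 − 1/7) · (1 − 1/17) · (1 − 1/743)
       = 40583403 · 142464/265251 = 21796992.

21796992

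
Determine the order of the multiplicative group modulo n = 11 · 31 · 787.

235800

φ(11) = 11 − 1 = 10.
φ(31) = 31 − 1 = 30.
φ(787) = 787 − 1 = 786.
Since φ is multiplicative, φ(268367) = 10 · 30 · 786 = 235800.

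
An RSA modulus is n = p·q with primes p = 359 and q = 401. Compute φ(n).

φ(n) = (p − 1)(q − 1) = (359−1)(401−1) = 358·400 = 143200.

143200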